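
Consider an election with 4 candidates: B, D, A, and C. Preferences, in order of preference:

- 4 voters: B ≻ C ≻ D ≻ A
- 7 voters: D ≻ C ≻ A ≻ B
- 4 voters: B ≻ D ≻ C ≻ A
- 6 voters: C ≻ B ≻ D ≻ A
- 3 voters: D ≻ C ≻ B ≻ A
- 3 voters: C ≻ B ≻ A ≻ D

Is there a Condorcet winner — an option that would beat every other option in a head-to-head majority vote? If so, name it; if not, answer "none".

none

Checking pairwise contests:
C beats B 19–8.
B beats D 17–10.
B beats A 20–7.
D beats C 14–13.
Every option loses at least one head-to-head, so there is no Condorcet winner.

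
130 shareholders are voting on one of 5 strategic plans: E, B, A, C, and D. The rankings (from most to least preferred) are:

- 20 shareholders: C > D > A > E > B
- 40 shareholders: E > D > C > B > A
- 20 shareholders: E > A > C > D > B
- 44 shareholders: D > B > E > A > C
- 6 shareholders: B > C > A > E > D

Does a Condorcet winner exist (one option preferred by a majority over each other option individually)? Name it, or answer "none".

E vs B: 80–50 for E.
E vs A: 104–26 for E.
E vs C: 104–26 for E.
E vs D: 66–64 for E.
E beats every other option head-to-head.

E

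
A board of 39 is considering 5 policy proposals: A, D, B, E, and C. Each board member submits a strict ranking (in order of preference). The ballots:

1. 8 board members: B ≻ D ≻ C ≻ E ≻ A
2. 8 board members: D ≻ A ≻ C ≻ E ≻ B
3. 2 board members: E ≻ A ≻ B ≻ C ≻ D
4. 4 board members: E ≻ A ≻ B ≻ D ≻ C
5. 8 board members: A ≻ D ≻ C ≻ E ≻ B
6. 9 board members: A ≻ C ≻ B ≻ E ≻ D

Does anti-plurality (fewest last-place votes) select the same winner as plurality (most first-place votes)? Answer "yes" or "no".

Anti-plurality — last-place votes: A 8, D 11, B 16, E 0, C 4. Winner: E.
Plurality — first-place votes: A 17, D 8, B 8, E 6, C 0. Winner: A.
The two methods disagree.

no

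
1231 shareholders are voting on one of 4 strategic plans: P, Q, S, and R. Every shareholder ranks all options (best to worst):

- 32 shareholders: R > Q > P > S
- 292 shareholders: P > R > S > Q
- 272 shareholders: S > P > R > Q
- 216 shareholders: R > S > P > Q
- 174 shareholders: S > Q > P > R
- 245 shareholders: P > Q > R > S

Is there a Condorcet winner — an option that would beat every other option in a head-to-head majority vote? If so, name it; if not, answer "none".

Checking pairwise contests:
S beats P 662–569.
P beats Q 1025–206.
R beats S 785–446.
P beats R 983–248.
Every option loses at least one head-to-head, so there is no Condorcet winner.

none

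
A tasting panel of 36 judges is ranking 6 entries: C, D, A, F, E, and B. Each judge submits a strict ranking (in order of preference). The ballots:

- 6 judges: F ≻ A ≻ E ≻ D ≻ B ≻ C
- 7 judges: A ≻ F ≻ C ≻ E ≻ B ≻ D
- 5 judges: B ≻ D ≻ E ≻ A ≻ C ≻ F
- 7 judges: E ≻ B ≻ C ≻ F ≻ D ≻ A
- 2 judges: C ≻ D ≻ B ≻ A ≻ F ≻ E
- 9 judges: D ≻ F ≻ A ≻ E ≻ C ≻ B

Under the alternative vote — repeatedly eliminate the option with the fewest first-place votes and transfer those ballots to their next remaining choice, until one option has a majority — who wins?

D

Round 1: C 2, D 9, A 7, F 6, E 7, B 5. Eliminate C.
Round 2: D 11, A 7, F 6, E 7, B 5. Eliminate B.
Round 3: D 16, A 7, F 6, E 7. Eliminate F.
Round 4: D 16, A 13, E 7. Eliminate E.
Round 5: D 23, A 13. D has a majority.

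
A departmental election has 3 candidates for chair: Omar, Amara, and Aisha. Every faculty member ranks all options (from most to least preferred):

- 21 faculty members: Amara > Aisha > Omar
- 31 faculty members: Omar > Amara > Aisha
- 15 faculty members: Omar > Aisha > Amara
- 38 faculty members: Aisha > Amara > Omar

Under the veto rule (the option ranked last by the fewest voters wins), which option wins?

Last-place votes: Omar 59, Amara 15, Aisha 31.
Amara is ranked last by the fewest voters, so Amara wins.

Amara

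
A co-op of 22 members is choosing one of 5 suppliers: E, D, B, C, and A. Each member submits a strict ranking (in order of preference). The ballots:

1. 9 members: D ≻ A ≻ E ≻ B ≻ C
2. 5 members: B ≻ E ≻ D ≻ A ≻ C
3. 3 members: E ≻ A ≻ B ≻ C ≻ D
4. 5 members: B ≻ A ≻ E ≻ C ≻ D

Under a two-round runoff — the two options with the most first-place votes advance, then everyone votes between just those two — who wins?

Round 1 first-place votes: E 3, D 9, B 10, C 0, A 0.
B and D advance.
Runoff: B is preferred to D by 13 voters; D by 9.
B wins the runoff.

B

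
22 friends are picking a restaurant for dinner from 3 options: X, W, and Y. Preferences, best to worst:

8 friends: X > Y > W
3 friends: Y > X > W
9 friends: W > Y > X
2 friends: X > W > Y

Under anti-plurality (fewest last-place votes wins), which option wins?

Y

Last-place votes: X 9, W 11, Y 2.
Y is ranked last by the fewest voters, so Y wins.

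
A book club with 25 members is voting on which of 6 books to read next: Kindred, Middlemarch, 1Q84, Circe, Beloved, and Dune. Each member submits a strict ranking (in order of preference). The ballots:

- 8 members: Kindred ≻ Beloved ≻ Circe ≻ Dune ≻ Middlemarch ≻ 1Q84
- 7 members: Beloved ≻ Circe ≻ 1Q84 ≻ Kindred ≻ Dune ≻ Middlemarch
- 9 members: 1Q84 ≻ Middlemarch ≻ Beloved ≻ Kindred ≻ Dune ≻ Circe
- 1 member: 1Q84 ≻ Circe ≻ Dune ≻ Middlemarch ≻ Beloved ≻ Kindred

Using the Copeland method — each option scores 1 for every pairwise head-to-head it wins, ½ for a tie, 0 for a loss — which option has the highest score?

Beloved

Kindred: beats Middlemarch, Circe, and Dune; loses to 1Q84 and Beloved → score 3.
Middlemarch: loses to Kindred, 1Q84, Circe, Beloved, and Dune → score 0.
1Q84: beats Kindred, Middlemarch, and Dune; loses to Circe and Beloved → score 3.
Circe: beats Middlemarch, 1Q84, and Dune; loses to Kindred and Beloved → score 3.
Beloved: beats Kindred, Middlemarch, 1Q84, Circe, and Dune → score 5.
Dune: beats Middlemarch; loses to Kindred, 1Q84, Circe, and Beloved → score 1.
Beloved has the best pairwise record.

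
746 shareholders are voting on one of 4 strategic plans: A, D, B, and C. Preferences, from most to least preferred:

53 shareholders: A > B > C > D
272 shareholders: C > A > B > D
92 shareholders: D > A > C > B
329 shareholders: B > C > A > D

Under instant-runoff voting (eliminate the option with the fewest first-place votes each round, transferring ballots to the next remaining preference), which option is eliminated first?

A

Round 1: A 53, D 92, B 329, C 272. Eliminate A.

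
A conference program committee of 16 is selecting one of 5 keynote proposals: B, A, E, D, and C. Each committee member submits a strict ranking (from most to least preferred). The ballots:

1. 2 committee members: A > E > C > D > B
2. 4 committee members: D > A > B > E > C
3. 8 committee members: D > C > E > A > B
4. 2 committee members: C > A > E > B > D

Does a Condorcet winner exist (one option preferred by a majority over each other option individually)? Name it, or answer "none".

D vs B: 14–2 for D.
D vs A: 12–4 for D.
D vs E: 12–4 for D.
D vs C: 12–4 for D.
D beats every other option head-to-head.

D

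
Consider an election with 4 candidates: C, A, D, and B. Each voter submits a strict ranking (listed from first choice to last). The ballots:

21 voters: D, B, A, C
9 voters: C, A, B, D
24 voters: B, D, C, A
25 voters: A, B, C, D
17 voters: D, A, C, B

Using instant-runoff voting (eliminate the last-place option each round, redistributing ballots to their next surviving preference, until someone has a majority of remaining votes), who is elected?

Round 1: C 9, A 25, D 38, B 24. Eliminate C.
Round 2: A 34, D 38, B 24. Eliminate B.
Round 3: A 34, D 62. D has a majority.

D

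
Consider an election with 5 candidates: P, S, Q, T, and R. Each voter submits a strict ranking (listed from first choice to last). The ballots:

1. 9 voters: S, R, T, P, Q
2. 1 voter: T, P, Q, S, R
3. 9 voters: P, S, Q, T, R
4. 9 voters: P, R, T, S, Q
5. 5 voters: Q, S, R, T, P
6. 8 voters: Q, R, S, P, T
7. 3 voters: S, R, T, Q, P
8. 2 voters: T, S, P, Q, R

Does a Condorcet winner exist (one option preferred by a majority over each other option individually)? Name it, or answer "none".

S vs P: 27–19 for S.
S vs Q: 32–14 for S.
S vs T: 34–12 for S.
S vs R: 29–17 for S.
S beats every other option head-to-head.

S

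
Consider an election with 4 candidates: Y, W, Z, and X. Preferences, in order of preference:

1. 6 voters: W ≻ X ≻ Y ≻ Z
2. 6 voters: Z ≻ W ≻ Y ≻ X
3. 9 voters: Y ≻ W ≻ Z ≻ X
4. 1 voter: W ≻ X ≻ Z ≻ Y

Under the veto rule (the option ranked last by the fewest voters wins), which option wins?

Last-place votes: Y 1, W 0, Z 6, X 15.
W is ranked last by the fewest voters, so W wins.

W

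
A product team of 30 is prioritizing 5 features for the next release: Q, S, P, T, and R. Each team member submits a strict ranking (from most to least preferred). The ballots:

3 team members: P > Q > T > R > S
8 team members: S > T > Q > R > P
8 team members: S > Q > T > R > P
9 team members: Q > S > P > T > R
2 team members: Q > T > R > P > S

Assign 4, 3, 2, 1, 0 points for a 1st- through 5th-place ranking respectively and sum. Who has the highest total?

Q

Q: 3·3 + 8·2 + 8·3 + 9·4 + 2·4 = 93
S: 3·0 + 8·4 + 8·4 + 9·3 + 2·0 = 91
P: 3·4 + 8·0 + 8·0 + 9·2 + 2·1 = 32
T: 3·2 + 8·3 + 8·2 + 9·1 + 2·3 = 61
R: 3·1 + 8·1 + 8·1 + 9·0 + 2·2 = 23
Q has the highest Borda score (93).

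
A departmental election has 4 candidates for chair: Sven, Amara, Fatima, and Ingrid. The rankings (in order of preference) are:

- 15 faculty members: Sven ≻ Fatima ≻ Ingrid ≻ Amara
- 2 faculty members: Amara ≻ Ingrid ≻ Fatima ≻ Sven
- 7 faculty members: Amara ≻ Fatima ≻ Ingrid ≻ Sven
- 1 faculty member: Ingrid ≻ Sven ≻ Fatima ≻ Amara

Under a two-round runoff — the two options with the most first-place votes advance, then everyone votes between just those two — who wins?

Sven

Round 1 first-place votes: Sven 15, Amara 9, Fatima 0, Ingrid 1.
Sven and Amara advance.
Runoff: Sven is preferred to Amara by 16 voters; Amara by 9.
Sven wins the runoff.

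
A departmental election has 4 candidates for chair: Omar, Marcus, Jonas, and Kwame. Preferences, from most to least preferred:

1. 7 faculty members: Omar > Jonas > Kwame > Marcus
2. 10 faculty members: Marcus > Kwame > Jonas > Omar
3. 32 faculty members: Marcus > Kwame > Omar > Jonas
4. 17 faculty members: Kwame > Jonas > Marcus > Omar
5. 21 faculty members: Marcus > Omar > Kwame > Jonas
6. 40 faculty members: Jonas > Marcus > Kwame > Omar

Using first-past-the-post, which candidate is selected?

First-place votes: Omar 7, Marcus 63, Jonas 40, Kwame 17.
Marcus has the most first-place votes.

Marcus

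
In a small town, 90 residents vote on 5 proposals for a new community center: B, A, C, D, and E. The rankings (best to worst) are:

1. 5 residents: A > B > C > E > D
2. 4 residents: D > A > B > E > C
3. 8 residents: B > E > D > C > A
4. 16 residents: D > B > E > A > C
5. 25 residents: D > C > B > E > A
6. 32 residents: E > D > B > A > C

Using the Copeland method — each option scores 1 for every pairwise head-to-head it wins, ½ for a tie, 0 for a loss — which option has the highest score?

B: beats A, C, and E; loses to D → score 3.
A: beats C; loses to B, D, and E → score 1.
C: loses to B, A, D, and E → score 0.
D: beats B, A, and C; ties E → score 3.5.
E: beats A and C; ties D; loses to B → score 2.5.
D has the best pairwise record.

D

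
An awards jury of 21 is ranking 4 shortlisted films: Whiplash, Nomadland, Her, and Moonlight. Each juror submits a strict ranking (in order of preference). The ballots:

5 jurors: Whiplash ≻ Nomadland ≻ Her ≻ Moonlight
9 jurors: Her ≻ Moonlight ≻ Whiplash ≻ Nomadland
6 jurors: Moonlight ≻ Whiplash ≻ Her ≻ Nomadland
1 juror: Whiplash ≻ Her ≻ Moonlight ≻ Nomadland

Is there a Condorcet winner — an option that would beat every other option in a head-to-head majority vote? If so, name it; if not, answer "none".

none

Checking pairwise contests:
Moonlight beats Whiplash 15–6.
Whiplash beats Nomadland 21–0.
Whiplash beats Her 12–9.
Her beats Moonlight 15–6.
Every option loses at least one head-to-head, so there is no Condorcet winner.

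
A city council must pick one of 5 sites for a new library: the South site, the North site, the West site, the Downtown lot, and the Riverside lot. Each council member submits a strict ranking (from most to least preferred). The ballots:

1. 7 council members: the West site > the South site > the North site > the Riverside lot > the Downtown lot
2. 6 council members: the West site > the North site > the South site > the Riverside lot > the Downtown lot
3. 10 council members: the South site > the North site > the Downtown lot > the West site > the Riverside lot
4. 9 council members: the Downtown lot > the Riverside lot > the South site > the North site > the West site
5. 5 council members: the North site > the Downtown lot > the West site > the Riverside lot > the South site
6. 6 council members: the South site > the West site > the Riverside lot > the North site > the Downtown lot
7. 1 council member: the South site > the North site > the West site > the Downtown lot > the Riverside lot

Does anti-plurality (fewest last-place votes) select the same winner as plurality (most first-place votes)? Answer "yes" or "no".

no

Anti-plurality — last-place votes: the South site 5, the North site 0, the West site 9, the Downtown lot 19, the Riverside lot 11. Winner: the North site.
Plurality — first-place votes: the South site 17, the North site 5, the West site 13, the Downtown lot 9, the Riverside lot 0. Winner: the South site.
The two methods disagree.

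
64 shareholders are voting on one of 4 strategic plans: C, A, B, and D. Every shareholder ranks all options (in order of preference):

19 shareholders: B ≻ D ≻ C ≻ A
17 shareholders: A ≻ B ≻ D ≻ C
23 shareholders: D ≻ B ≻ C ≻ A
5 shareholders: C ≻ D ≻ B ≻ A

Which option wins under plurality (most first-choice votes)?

First-place votes: C 5, A 17, B 19, D 23.
D has the most first-place votes.

D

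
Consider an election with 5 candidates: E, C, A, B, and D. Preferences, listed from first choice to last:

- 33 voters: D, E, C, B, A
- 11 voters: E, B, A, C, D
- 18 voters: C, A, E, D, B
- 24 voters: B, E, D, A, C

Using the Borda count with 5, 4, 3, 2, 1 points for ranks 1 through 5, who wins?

E: 33·4 + 11·5 + 18·3 + 24·4 = 337
C: 33·3 + 11·2 + 18·5 + 24·1 = 235
A: 33·1 + 11·3 + 18·4 + 24·2 = 186
B: 33·2 + 11·4 + 18·1 + 24·5 = 248
D: 33·5 + 11·1 + 18·2 + 24·3 = 284
E has the highest Borda score (337).

E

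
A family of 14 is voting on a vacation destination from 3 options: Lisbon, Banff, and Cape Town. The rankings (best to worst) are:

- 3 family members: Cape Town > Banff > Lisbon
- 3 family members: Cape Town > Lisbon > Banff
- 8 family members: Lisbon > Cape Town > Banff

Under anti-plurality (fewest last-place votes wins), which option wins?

Last-place votes: Lisbon 3, Banff 11, Cape Town 0.
Cape Town is ranked last by the fewest voters, so Cape Town wins.

Cape Town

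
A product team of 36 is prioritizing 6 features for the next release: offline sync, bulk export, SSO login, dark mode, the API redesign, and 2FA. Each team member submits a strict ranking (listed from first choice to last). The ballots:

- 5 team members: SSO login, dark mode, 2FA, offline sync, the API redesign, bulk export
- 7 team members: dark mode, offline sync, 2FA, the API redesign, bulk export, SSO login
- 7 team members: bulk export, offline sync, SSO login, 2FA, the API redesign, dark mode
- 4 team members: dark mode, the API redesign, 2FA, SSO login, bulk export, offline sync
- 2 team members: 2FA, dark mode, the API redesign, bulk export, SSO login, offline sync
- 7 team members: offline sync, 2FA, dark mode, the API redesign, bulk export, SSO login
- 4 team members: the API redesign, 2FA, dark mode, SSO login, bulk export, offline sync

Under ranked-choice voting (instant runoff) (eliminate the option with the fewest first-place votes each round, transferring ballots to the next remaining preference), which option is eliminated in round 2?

Round 1: offline sync 7, bulk export 7, SSO login 5, dark mode 11, the API redesign 4, 2FA 2. Eliminate 2FA.
Round 2: offline sync 7, bulk export 7, SSO login 5, dark mode 13, the API redesign 4. Eliminate the API redesign.

the API redesign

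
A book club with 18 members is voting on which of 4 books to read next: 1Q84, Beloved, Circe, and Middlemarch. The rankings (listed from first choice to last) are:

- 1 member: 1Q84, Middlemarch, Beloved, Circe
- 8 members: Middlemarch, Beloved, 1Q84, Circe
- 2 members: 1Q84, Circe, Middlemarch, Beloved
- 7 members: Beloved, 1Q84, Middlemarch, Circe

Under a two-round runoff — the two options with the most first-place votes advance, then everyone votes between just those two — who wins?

Round 1 first-place votes: 1Q84 3, Beloved 7, Circe 0, Middlemarch 8.
Middlemarch and Beloved advance.
Runoff: Middlemarch is preferred to Beloved by 11 voters; Beloved by 7.
Middlemarch wins the runoff.

Middlemarch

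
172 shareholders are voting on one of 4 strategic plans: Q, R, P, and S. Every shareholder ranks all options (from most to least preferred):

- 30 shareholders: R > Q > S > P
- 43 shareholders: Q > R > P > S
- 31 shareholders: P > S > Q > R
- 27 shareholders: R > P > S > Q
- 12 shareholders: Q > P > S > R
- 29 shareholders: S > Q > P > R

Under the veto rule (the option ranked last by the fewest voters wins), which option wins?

Q

Last-place votes: Q 27, R 72, P 30, S 43.
Q is ranked last by the fewest voters, so Q wins.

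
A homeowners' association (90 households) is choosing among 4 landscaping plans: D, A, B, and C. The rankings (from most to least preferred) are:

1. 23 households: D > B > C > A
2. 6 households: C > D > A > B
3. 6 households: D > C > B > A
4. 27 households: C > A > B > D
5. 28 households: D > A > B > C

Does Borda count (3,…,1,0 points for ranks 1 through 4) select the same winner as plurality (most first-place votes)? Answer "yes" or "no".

yes

Borda — scores: D 183, A 116, B 107, C 134. Winner: D.
Plurality — first-place votes: D 57, A 0, B 0, C 33. Winner: D.
The two methods agree.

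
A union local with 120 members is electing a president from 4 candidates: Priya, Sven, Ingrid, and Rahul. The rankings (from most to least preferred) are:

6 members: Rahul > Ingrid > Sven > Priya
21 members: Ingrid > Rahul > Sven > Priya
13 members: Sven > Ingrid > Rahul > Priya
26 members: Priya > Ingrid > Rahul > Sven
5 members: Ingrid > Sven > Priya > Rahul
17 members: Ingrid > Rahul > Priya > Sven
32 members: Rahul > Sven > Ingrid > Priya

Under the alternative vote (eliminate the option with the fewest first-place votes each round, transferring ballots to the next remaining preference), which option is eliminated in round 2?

Priya

Round 1: Priya 26, Sven 13, Ingrid 43, Rahul 38. Eliminate Sven.
Round 2: Priya 26, Ingrid 56, Rahul 38. Eliminate Priya.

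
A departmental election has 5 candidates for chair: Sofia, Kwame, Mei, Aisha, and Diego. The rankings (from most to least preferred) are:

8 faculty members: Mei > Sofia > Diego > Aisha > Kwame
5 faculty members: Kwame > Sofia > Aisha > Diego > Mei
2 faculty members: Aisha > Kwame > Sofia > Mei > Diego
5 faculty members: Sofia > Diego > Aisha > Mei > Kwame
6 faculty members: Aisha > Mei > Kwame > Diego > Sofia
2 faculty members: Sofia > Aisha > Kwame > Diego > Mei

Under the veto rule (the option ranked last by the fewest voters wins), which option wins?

Aisha

Last-place votes: Sofia 6, Kwame 13, Mei 7, Aisha 0, Diego 2.
Aisha is ranked last by the fewest voters, so Aisha wins.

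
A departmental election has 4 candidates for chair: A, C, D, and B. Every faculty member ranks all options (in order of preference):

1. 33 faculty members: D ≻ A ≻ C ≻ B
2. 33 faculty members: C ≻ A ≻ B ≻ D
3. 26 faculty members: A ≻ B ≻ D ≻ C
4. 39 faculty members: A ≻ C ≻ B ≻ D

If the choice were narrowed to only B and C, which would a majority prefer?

Voters preferring B to C: 26; preferring C to B: 105.
C wins the head-to-head.

C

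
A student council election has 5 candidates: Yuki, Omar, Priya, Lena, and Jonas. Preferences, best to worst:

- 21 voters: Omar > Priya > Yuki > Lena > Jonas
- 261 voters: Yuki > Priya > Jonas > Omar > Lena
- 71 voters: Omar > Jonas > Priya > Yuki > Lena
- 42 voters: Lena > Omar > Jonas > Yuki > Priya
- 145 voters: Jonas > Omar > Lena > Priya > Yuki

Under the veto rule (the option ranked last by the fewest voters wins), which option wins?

Omar

Last-place votes: Yuki 145, Omar 0, Priya 42, Lena 332, Jonas 21.
Omar is ranked last by the fewest voters, so Omar wins.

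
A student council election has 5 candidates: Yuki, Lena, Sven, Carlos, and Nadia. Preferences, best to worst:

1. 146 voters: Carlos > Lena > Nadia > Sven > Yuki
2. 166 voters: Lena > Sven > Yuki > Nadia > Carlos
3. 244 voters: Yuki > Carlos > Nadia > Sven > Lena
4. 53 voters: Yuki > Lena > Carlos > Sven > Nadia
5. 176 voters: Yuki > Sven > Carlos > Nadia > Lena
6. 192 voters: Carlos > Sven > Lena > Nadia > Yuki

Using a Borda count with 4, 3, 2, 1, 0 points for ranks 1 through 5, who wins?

Yuki: 146·0 + 166·2 + 244·4 + 53·4 + 176·4 + 192·0 = 2224
Lena: 146·3 + 166·4 + 244·0 + 53·3 + 176·0 + 192·2 = 1645
Sven: 146·1 + 166·3 + 244·1 + 53·1 + 176·3 + 192·3 = 2045
Carlos: 146·4 + 166·0 + 244·3 + 53·2 + 176·2 + 192·4 = 2542
Nadia: 146·2 + 166·1 + 244·2 + 53·0 + 176·1 + 192·1 = 1314
Carlos has the highest Borda score (2542).

Carlos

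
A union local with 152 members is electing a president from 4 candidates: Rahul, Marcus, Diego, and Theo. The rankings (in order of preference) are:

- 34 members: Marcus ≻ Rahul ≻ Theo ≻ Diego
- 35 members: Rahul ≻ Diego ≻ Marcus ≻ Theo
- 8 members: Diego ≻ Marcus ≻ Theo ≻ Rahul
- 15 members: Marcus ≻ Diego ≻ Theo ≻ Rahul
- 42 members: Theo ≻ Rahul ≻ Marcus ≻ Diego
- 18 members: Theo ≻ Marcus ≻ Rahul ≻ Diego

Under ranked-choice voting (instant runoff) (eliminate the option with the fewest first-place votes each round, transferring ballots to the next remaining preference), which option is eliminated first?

Round 1: Rahul 35, Marcus 49, Diego 8, Theo 60. Eliminate Diego.

Diego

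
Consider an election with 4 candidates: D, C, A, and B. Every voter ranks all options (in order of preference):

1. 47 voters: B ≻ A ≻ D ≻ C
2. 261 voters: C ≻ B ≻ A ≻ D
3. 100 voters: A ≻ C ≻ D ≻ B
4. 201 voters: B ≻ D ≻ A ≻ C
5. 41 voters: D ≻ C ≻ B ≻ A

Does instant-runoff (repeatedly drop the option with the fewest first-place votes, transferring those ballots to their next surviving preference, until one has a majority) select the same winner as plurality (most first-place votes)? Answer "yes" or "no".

yes

Instant-runoff — R1 D 41, C 261, A 100, B 248 (D out); R2 C 302, A 100, B 248 (A out); R3 C 402, B 248 (C winner). Winner: C.
Plurality — first-place votes: D 41, C 261, A 100, B 248. Winner: C.
The two methods agree.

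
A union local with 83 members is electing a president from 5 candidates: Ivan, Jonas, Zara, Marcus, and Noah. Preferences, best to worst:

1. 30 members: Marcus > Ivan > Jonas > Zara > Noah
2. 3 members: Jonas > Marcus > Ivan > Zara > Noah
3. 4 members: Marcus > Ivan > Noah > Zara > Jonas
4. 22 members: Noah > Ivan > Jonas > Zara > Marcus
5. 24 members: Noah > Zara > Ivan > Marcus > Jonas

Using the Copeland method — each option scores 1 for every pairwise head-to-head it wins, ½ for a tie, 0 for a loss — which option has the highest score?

Noah

Ivan: beats Jonas, Zara, and Marcus; loses to Noah → score 3.
Jonas: beats Zara; loses to Ivan, Marcus, and Noah → score 1.
Zara: beats Marcus; loses to Ivan, Jonas, and Noah → score 1.
Marcus: beats Jonas; loses to Ivan, Zara, and Noah → score 1.
Noah: beats Ivan, Jonas, Zara, and Marcus → score 4.
Noah has the best pairwise record.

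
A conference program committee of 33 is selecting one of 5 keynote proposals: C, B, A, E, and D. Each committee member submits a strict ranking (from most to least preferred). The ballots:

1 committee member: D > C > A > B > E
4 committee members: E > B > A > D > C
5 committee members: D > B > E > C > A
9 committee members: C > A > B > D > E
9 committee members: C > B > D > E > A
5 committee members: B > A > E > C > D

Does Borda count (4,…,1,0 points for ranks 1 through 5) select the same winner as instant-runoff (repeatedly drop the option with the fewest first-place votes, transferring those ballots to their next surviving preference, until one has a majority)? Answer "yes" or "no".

no

Borda — scores: C 85, B 93, A 52, E 45, D 55. Winner: B.
Instant-runoff — R1 C 18, B 5, A 0, E 4, D 6 (C winner). Winner: C.
The two methods disagree.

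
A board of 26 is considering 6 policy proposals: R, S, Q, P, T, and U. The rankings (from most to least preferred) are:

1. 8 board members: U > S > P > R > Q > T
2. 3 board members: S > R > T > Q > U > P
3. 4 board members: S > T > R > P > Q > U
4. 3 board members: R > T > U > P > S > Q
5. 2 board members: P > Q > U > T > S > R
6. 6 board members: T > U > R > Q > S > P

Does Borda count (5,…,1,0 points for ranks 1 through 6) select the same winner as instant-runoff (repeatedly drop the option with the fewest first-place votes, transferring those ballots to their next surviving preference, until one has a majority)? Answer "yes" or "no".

no

Borda — scores: R 73, S 78, Q 38, P 48, T 71, U 82. Winner: U.
Instant-runoff — R1 R 3, S 7, Q 0, P 2, T 6, U 8 (Q out); R2 R 3, S 7, P 2, T 6, U 8 (P out); R3 R 3, S 7, T 6, U 10 (R out); R4 S 7, T 9, U 10 (S out); R5 T 16, U 10 (T winner). Winner: T.
The two methods disagree.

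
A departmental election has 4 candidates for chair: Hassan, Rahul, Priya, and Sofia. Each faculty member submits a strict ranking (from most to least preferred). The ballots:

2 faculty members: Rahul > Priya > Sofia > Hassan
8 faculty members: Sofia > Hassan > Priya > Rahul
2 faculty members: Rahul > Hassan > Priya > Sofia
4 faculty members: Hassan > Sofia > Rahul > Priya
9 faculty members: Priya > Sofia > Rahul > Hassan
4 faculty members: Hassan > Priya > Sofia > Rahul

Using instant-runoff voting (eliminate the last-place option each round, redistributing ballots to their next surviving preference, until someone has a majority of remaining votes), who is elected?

Hassan

Round 1: Hassan 8, Rahul 4, Priya 9, Sofia 8. Eliminate Rahul.
Round 2: Hassan 10, Priya 11, Sofia 8. Eliminate Sofia.
Round 3: Hassan 18, Priya 11. Hassan has a majority.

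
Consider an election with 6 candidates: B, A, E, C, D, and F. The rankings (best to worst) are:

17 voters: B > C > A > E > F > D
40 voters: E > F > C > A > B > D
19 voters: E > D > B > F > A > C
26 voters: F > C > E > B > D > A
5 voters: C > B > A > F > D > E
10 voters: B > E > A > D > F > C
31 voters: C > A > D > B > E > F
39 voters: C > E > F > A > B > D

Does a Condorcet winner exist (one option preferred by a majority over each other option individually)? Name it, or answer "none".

Checking pairwise contests:
A beats B 110–77.
E beats A 134–53.
C beats E 118–69.
F beats C 95–92.
B beats D 137–50.
E beats F 156–31.
Every option loses at least one head-to-head, so there is no Condorcet winner.

none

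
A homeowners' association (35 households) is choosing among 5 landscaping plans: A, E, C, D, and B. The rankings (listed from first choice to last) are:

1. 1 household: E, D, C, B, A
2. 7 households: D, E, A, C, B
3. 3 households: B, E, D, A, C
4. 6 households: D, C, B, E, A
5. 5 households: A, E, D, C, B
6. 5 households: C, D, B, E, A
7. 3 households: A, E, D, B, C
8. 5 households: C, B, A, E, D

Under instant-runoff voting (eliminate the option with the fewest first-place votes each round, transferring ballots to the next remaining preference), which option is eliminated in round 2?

Round 1: A 8, E 1, C 10, D 13, B 3. Eliminate E.
Round 2: A 8, C 10, D 14, B 3. Eliminate B.

B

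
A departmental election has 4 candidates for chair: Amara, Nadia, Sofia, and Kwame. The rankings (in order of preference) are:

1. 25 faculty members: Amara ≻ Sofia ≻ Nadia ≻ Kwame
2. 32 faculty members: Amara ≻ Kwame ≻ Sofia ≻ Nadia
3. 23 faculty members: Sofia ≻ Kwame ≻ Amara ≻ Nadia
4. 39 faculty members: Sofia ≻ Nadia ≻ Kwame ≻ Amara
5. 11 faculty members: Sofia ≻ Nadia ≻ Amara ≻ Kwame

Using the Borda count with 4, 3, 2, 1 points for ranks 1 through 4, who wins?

Amara: 25·4 + 32·4 + 23·2 + 39·1 + 11·2 = 335
Nadia: 25·2 + 32·1 + 23·1 + 39·3 + 11·3 = 255
Sofia: 25·3 + 32·2 + 23·4 + 39·4 + 11·4 = 431
Kwame: 25·1 + 32·3 + 23·3 + 39·2 + 11·1 = 279
Sofia has the highest Borda score (431).

Sofia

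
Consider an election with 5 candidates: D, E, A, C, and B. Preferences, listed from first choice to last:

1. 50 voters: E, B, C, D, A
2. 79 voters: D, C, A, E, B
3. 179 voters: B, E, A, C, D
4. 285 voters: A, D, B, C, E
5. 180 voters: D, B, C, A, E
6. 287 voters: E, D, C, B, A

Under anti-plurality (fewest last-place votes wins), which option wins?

C

Last-place votes: D 179, E 465, A 337, C 0, B 79.
C is ranked last by the fewest voters, so C wins.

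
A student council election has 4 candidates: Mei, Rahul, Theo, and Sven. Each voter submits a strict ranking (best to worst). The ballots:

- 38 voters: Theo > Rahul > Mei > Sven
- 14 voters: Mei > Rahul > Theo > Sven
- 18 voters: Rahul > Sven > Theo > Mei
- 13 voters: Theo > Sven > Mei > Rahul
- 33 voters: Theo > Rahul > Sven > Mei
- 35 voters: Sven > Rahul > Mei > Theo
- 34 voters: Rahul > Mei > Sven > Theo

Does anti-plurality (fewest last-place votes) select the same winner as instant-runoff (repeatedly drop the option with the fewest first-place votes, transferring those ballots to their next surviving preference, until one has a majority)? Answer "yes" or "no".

Anti-plurality — last-place votes: Mei 51, Rahul 13, Theo 69, Sven 52. Winner: Rahul.
Instant-runoff — R1 Mei 14, Rahul 52, Theo 84, Sven 35 (Mei out); R2 Rahul 66, Theo 84, Sven 35 (Sven out); R3 Rahul 101, Theo 84 (Rahul winner). Winner: Rahul.
The two methods agree.

yes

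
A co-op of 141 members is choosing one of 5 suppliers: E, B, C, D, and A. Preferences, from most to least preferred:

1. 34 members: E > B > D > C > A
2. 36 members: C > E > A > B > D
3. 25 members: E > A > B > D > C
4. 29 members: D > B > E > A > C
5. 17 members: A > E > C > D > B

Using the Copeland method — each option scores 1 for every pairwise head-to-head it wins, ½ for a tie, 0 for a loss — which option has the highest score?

E: beats B, C, D, and A → score 4.
B: beats C and D; loses to E and A → score 2.
C: loses to E, B, D, and A → score 0.
D: beats C; loses to E, B, and A → score 1.
A: beats B, C, and D; loses to E → score 3.
E has the best pairwise record.

E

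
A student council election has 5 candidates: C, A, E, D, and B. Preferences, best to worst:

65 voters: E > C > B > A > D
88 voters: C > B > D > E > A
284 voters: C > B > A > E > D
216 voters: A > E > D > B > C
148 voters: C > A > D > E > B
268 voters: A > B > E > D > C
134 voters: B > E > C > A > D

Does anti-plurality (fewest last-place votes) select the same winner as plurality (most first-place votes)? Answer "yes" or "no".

no

Anti-plurality — last-place votes: C 484, A 88, E 0, D 483, B 148. Winner: E.
Plurality — first-place votes: C 520, A 484, E 65, D 0, B 134. Winner: C.
The two methods disagree.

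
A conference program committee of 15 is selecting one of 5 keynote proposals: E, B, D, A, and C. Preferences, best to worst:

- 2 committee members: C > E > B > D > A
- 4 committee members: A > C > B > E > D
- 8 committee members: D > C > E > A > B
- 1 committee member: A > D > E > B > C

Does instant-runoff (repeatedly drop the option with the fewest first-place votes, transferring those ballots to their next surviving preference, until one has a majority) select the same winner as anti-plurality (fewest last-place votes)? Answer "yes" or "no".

no

Instant-runoff — R1 E 0, B 0, D 8, A 5, C 2 (D winner). Winner: D.
Anti-plurality — last-place votes: E 0, B 8, D 4, A 2, C 1. Winner: E.
The two methods disagree.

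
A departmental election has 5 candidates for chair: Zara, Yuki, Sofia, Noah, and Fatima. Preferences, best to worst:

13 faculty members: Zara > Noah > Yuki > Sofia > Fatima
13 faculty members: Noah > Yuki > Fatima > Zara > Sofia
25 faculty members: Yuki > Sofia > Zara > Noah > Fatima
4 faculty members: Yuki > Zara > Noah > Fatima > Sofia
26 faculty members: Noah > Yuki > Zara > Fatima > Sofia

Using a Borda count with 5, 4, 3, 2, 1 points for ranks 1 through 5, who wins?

Yuki

Zara: 13·5 + 13·2 + 25·3 + 4·4 + 26·3 = 260
Yuki: 13·3 + 13·4 + 25·5 + 4·5 + 26·4 = 340
Sofia: 13·2 + 13·1 + 25·4 + 4·1 + 26·1 = 169
Noah: 13·4 + 13·5 + 25·2 + 4·3 + 26·5 = 309
Fatima: 13·1 + 13·3 + 25·1 + 4·2 + 26·2 = 137
Yuki has the highest Borda score (340).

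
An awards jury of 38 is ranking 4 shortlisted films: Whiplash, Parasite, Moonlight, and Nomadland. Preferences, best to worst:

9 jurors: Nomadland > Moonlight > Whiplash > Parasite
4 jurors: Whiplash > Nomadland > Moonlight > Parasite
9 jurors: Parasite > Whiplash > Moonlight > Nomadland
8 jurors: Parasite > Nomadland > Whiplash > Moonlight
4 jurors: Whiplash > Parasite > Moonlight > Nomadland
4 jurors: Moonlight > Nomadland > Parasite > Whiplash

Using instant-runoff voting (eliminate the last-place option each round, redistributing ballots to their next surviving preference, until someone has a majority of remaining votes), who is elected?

Parasite

Round 1: Whiplash 8, Parasite 17, Moonlight 4, Nomadland 9. Eliminate Moonlight.
Round 2: Whiplash 8, Parasite 17, Nomadland 13. Eliminate Whiplash.
Round 3: Parasite 21, Nomadland 17. Parasite has a majority.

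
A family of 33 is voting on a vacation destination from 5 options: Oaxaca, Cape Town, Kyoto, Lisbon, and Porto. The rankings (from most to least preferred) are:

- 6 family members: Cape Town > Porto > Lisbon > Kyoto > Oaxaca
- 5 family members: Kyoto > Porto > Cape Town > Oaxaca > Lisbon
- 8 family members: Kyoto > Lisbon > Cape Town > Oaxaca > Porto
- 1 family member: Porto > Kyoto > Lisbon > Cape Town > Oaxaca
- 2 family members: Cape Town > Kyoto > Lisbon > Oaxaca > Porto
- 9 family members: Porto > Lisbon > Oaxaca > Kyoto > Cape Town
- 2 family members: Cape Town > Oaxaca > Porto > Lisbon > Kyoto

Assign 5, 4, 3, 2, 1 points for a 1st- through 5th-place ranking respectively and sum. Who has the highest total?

Oaxaca: 6·1 + 5·2 + 8·2 + 1·1 + 2·2 + 9·3 + 2·4 = 72
Cape Town: 6·5 + 5·3 + 8·3 + 1·2 + 2·5 + 9·1 + 2·5 = 100
Kyoto: 6·2 + 5·5 + 8·5 + 1·4 + 2·4 + 9·2 + 2·1 = 109
Lisbon: 6·3 + 5·1 + 8·4 + 1·3 + 2·3 + 9·4 + 2·2 = 104
Porto: 6·4 + 5·4 + 8·1 + 1·5 + 2·1 + 9·5 + 2·3 = 110
Porto has the highest Borda score (110).

Porto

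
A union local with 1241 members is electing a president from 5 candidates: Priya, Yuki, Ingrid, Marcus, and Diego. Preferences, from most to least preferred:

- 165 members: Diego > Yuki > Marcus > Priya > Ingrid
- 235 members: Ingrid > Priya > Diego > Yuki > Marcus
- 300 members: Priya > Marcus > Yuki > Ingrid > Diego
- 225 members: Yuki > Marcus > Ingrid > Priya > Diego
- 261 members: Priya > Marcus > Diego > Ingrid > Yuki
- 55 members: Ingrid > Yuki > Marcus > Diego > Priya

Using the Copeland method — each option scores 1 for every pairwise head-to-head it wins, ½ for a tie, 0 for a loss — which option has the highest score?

Priya

Priya: beats Yuki, Ingrid, Marcus, and Diego → score 4.
Yuki: beats Ingrid and Marcus; loses to Priya and Diego → score 2.
Ingrid: beats Diego; loses to Priya, Yuki, and Marcus → score 1.
Marcus: beats Ingrid and Diego; loses to Priya and Yuki → score 2.
Diego: beats Yuki; loses to Priya, Ingrid, and Marcus → score 1.
Priya has the best pairwise record.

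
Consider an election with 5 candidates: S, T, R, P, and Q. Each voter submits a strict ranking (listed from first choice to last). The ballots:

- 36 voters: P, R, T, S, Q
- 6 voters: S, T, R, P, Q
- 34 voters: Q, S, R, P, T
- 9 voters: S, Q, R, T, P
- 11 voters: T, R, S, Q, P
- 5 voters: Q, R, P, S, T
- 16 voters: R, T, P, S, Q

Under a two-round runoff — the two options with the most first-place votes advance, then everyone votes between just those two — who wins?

Round 1 first-place votes: S 15, T 11, R 16, P 36, Q 39.
Q and P advance.
Runoff: Q is preferred to P by 59 voters; P by 58.
Q wins the runoff.

Q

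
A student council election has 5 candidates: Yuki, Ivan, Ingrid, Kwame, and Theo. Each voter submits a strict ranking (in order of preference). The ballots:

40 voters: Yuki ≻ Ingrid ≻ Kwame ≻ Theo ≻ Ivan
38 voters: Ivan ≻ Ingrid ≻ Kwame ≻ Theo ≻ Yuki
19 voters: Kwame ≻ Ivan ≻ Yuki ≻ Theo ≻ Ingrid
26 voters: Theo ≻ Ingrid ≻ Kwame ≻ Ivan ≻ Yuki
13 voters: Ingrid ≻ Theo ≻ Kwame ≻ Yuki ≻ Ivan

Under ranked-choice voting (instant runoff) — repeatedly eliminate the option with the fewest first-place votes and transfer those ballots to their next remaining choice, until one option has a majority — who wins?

Round 1: Yuki 40, Ivan 38, Ingrid 13, Kwame 19, Theo 26. Eliminate Ingrid.
Round 2: Yuki 40, Ivan 38, Kwame 19, Theo 39. Eliminate Kwame.
Round 3: Yuki 40, Ivan 57, Theo 39. Eliminate Theo.
Round 4: Yuki 53, Ivan 83. Ivan has a majority.

Ivan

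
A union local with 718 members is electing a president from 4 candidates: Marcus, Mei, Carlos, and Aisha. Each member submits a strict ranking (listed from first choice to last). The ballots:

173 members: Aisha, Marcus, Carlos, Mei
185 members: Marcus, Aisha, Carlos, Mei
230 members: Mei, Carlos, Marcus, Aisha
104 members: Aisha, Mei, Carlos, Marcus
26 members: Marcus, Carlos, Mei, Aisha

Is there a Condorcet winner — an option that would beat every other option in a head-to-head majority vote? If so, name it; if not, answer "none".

Marcus

Marcus vs Mei: 384–334 for Marcus.
Marcus vs Carlos: 384–334 for Marcus.
Marcus vs Aisha: 441–277 for Marcus.
Marcus beats every other option head-to-head.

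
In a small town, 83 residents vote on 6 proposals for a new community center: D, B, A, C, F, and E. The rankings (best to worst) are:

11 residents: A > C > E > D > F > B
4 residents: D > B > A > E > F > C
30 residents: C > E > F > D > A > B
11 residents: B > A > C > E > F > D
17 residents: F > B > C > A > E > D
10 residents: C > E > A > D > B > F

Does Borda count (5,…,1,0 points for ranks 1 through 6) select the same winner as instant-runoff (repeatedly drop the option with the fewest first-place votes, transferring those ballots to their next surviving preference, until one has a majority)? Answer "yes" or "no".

yes

Borda — scores: D 122, B 149, A 205, C 328, F 201, E 240. Winner: C.
Instant-runoff — R1 D 4, B 11, A 11, C 40, F 17, E 0 (E out); R2 D 4, B 11, A 11, C 40, F 17 (D out); R3 B 15, A 11, C 40, F 17 (A out); R4 B 15, C 51, F 17 (C winner). Winner: C.
The two methods agree.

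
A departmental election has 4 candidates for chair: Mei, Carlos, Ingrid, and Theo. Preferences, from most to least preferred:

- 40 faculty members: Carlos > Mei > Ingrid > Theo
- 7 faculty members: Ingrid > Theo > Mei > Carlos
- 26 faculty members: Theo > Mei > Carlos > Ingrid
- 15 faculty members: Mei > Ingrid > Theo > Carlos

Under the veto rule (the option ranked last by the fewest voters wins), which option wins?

Last-place votes: Mei 0, Carlos 22, Ingrid 26, Theo 40.
Mei is ranked last by the fewest voters, so Mei wins.

Mei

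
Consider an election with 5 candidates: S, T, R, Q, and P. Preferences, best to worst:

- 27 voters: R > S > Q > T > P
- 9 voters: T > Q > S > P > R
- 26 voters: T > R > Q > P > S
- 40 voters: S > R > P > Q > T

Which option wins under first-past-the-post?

S

First-place votes: S 40, T 35, R 27, Q 0, P 0.
S has the most first-place votes.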